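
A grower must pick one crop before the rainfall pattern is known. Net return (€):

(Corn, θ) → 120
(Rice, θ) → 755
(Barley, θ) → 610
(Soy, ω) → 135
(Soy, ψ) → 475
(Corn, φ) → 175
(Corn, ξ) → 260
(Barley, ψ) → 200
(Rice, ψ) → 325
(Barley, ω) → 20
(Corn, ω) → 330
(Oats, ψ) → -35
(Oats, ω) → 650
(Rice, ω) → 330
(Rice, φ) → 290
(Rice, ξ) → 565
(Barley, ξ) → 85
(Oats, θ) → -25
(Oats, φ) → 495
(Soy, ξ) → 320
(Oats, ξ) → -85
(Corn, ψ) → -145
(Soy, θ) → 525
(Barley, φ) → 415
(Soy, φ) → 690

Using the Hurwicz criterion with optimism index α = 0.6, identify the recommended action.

Rice: 0.6·755 + 0.4·290 = 569
Barley: 0.6·610 + 0.4·20 = 374
Soy: 0.6·690 + 0.4·135 = 468
Corn: 0.6·330 + 0.4·(-145) = 140
Oats: 0.6·650 + 0.4·(-85) = 356
Highest Hurwicz score = 569 → Rice.

Rice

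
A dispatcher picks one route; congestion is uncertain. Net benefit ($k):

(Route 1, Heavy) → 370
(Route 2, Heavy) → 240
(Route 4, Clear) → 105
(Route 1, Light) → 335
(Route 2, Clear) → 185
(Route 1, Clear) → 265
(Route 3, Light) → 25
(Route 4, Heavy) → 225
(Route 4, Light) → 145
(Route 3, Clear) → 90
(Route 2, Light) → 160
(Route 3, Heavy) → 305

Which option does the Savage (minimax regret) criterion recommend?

Column bests: Clear=265, Light=335, Heavy=370.
Route 1 regrets: 0, 0, 0 → max 0
Route 2 regrets: 80, 175, 130 → max 175
Route 3 regrets: 175, 310, 65 → max 310
Route 4 regrets: 160, 190, 145 → max 190
Smallest max regret = 0 → Route 1.

Route 1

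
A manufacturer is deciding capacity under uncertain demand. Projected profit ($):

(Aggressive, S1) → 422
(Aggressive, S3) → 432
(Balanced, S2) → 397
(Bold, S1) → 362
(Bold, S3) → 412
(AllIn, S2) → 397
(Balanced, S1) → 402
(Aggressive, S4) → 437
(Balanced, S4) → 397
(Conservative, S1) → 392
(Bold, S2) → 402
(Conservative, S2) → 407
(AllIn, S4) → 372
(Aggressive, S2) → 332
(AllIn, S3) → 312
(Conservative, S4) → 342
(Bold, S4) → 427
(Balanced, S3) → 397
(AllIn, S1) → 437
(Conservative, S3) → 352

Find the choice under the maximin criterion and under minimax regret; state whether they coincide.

Row minima: Conservative=342, Balanced=397, Aggressive=332, Bold=362, AllIn=312
Best worst-case = 397 → Balanced.
Column bests: S1=437, S2=407, S3=432, S4=437.
Conservative regrets: 45, 0, 80, 95 → max 95
Balanced regrets: 35, 10, 35, 40 → max 40
Aggressive regrets: 15, 75, 0, 0 → max 75
Bold regrets: 75, 5, 20, 10 → max 75
AllIn regrets: 0, 10, 120, 65 → max 120
Smallest max regret = 40 → Balanced.

maximin → Balanced; minimax regret → Balanced (agree)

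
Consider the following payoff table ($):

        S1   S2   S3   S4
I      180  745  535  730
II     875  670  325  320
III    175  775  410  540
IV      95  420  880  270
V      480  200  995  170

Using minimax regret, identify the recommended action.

V

Column bests: S1=875, S2=775, S3=995, S4=730.
I regrets: 695, 30, 460, 0 → max 695
II regrets: 0, 105, 670, 410 → max 670
III regrets: 700, 0, 585, 190 → max 700
IV regrets: 780, 355, 115, 460 → max 780
V regrets: 395, 575, 0, 560 → max 575
Smallest max regret = 575 → V.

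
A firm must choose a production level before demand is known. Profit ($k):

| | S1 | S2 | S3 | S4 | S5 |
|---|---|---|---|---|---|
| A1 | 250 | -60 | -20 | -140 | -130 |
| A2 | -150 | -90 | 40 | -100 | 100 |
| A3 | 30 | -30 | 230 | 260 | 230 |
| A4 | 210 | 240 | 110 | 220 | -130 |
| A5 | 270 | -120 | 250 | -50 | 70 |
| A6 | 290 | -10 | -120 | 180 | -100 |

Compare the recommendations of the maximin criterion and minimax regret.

maximin → A3; minimax regret → A3 (agree)

Row minima: A1=-140, A2=-150, A3=-30, A4=-130, A5=-120, A6=-120
Best worst-case = -30 → A3.
Column bests: S1=290, S2=240, S3=250, S4=260, S5=230.
A1 regrets: 40, 300, 270, 400, 360 → max 400
A2 regrets: 440, 330, 210, 360, 130 → max 440
A3 regrets: 260, 270, 20, 0, 0 → max 270
A4 regrets: 80, 0, 140, 40, 360 → max 360
A5 regrets: 20, 360, 0, 310, 160 → max 360
A6 regrets: 0, 250, 370, 80, 330 → max 370
Smallest max regret = 270 → A3.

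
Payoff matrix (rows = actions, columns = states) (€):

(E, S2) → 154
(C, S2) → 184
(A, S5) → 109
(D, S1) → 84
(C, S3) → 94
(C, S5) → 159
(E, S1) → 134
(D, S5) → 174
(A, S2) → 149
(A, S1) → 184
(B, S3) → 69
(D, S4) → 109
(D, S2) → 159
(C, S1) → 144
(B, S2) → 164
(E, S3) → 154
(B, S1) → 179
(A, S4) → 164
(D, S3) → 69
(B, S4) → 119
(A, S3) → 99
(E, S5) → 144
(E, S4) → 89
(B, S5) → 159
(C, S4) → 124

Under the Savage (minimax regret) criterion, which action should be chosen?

C

Column bests: S1=184, S2=184, S3=154, S4=164, S5=174.
A regrets: 0, 35, 55, 0, 65 → max 65
B regrets: 5, 20, 85, 45, 15 → max 85
C regrets: 40, 0, 60, 40, 15 → max 60
D regrets: 100, 25, 85, 55, 0 → max 100
E regrets: 50, 30, 0, 75, 30 → max 75
Smallest max regret = 60 → C.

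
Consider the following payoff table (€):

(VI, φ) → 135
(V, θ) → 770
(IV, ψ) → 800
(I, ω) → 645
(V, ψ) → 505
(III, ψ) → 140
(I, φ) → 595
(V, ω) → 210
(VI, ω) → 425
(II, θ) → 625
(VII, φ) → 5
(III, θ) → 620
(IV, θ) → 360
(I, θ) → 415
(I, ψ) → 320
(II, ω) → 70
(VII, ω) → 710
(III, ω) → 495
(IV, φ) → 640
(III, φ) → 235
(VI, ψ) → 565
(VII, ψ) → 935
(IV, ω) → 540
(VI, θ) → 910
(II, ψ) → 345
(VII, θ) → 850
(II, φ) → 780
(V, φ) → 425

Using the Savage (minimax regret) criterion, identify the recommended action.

Column bests: θ=910, φ=780, ψ=935, ω=710.
I regrets: 495, 185, 615, 65 → max 615
II regrets: 285, 0, 590, 640 → max 640
III regrets: 290, 545, 795, 215 → max 795
IV regrets: 550, 140, 135, 170 → max 550
V regrets: 140, 355, 430, 500 → max 500
VI regrets: 0, 645, 370, 285 → max 645
VII regrets: 60, 775, 0, 0 → max 775
Smallest max regret = 500 → V.

V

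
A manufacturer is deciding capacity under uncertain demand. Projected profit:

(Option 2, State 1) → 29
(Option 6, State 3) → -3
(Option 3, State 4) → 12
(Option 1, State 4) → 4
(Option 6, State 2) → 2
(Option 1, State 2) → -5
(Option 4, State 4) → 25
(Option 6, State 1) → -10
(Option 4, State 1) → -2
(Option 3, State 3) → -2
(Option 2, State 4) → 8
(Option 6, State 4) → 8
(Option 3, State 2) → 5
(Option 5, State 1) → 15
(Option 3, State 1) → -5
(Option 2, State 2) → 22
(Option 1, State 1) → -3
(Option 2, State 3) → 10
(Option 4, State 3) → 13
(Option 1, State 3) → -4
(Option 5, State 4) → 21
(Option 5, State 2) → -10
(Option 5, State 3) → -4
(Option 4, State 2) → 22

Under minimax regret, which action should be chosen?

Option 2

Column bests: State 1=29, State 2=22, State 3=13, State 4=25.
Option 1 regrets: 32, 27, 17, 21 → max 32
Option 2 regrets: 0, 0, 3, 17 → max 17
Option 3 regrets: 34, 17, 15, 13 → max 34
Option 4 regrets: 31, 0, 0, 0 → max 31
Option 5 regrets: 14, 32, 17, 4 → max 32
Option 6 regrets: 39, 20, 16, 17 → max 39
Smallest max regret = 17 → Option 2.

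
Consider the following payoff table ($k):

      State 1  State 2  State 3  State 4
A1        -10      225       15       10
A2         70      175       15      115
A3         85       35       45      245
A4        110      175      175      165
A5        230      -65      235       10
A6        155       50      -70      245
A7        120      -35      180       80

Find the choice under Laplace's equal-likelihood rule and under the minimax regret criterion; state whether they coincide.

laplace → A4; minimax regret → A4 (agree)

Row averages: A1=60, A2=93.75, A3=102.5, A4=156.25, A5=102.5, A6=95, A7=86.25
Highest average = 156.25 → A4.
Column bests: State 1=230, State 2=225, State 3=235, State 4=245.
A1 regrets: 240, 0, 220, 235 → max 240
A2 regrets: 160, 50, 220, 130 → max 220
A3 regrets: 145, 190, 190, 0 → max 190
A4 regrets: 120, 50, 60, 80 → max 120
A5 regrets: 0, 290, 0, 235 → max 290
A6 regrets: 75, 175, 305, 0 → max 305
A7 regrets: 110, 260, 55, 165 → max 260
Smallest max regret = 120 → A4.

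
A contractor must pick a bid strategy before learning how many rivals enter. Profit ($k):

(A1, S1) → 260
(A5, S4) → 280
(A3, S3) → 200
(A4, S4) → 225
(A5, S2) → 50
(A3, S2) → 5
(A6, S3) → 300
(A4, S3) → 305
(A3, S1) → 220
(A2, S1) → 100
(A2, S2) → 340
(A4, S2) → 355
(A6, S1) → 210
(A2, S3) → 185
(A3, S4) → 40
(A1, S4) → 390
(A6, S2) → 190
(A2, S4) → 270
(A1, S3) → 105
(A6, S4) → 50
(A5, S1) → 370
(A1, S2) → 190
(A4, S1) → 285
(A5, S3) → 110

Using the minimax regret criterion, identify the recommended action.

A4

Column bests: S1=370, S2=355, S3=305, S4=390.
A1 regrets: 110, 165, 200, 0 → max 200
A2 regrets: 270, 15, 120, 120 → max 270
A3 regrets: 150, 350, 105, 350 → max 350
A4 regrets: 85, 0, 0, 165 → max 165
A5 regrets: 0, 305, 195, 110 → max 305
A6 regrets: 160, 165, 5, 340 → max 340
Smallest max regret = 165 → A4.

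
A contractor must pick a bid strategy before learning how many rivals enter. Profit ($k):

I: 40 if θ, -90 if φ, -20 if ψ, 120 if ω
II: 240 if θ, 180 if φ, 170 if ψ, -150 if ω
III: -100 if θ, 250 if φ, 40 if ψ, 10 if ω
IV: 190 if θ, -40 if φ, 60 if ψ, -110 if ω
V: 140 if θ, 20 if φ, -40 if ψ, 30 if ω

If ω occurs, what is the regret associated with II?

Best payoff under ω is 120.
Regret = 120 − (-150) = 270.

270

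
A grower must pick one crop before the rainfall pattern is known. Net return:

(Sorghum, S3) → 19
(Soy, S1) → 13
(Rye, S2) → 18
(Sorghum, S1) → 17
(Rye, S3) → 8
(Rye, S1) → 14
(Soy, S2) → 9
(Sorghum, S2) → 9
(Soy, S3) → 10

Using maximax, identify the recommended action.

Row maxima: Rye=18, Sorghum=19, Soy=13
Best best-case = 19 → Sorghum.

Sorghum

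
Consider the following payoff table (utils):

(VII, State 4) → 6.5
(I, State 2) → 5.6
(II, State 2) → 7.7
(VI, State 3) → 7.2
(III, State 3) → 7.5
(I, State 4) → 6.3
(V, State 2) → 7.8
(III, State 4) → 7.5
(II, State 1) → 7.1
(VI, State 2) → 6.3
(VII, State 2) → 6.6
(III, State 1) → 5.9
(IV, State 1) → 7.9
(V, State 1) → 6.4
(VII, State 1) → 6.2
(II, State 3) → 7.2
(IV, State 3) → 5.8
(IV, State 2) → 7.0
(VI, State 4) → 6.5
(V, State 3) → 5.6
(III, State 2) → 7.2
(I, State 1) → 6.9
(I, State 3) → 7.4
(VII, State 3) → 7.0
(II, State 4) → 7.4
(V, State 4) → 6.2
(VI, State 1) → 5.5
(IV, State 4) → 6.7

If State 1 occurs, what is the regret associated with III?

2.0

Best payoff under State 1 is 7.9.
Regret = 7.9 − 5.9 = 2.0.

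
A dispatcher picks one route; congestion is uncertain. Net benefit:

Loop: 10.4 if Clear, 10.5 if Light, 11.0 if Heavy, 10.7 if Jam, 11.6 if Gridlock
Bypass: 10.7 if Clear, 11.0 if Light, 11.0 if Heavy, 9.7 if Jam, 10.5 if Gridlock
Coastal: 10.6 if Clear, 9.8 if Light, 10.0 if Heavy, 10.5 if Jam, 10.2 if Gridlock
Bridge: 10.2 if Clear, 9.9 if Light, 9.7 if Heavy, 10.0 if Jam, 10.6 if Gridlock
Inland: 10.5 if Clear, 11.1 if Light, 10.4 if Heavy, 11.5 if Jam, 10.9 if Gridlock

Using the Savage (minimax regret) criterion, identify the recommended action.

Column bests: Clear=10.7, Light=11.1, Heavy=11.0, Jam=11.5, Gridlock=11.6.
Loop regrets: 0.3, 0.6, 0.0, 0.8, 0.0 → max 0.8
Bypass regrets: 0.0, 0.1, 0.0, 1.8, 1.1 → max 1.8
Coastal regrets: 0.1, 1.3, 1.0, 1.0, 1.4 → max 1.4
Bridge regrets: 0.5, 1.2, 1.3, 1.5, 1.0 → max 1.5
Inland regrets: 0.2, 0.0, 0.6, 0.0, 0.7 → max 0.7
Smallest max regret = 0.7 → Inland.

Inland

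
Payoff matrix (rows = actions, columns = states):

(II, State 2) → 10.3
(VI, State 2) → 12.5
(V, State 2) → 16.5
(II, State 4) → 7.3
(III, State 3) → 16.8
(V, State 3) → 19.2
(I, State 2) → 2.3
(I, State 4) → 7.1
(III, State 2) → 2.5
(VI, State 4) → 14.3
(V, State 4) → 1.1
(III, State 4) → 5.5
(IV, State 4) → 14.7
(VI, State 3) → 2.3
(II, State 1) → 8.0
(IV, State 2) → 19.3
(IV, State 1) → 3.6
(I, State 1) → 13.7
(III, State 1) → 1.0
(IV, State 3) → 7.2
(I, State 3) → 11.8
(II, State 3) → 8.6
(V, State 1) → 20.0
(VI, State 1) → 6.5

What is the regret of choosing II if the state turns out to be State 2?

Best payoff under State 2 is 19.3.
Regret = 19.3 − 10.3 = 9.0.

9.0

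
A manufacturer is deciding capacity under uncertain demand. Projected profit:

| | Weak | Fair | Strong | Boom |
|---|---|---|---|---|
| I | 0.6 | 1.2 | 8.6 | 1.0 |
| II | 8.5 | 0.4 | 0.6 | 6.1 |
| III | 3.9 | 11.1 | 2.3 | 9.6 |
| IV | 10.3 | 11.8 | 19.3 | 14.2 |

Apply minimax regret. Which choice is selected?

IV

Column bests: Weak=10.3, Fair=11.8, Strong=19.3, Boom=14.2.
I regrets: 9.7, 10.6, 10.7, 13.2 → max 13.2
II regrets: 1.8, 11.4, 18.7, 8.1 → max 18.7
III regrets: 6.4, 0.7, 17.0, 4.6 → max 17.0
IV regrets: 0.0, 0.0, 0.0, 0.0 → max 0.0
Smallest max regret = 0.0 → IV.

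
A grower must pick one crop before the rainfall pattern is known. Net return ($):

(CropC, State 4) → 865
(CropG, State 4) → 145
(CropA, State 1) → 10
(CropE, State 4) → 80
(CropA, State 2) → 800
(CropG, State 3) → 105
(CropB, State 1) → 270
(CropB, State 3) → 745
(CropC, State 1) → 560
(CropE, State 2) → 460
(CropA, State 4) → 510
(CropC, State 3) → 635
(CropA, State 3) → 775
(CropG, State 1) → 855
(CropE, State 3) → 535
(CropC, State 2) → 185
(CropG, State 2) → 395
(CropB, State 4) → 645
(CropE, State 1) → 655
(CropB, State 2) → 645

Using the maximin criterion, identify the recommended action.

CropB

Row minima: CropB=270, CropC=185, CropA=10, CropE=80, CropG=105
Best worst-case = 270 → CropB.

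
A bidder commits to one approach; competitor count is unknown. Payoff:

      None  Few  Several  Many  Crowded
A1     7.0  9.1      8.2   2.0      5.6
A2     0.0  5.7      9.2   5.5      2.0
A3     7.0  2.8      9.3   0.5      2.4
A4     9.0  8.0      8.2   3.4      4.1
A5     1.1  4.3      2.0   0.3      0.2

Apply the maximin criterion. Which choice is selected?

A4

Row minima: A1=2.0, A2=0.0, A3=0.5, A4=3.4, A5=0.2
Best worst-case = 3.4 → A4.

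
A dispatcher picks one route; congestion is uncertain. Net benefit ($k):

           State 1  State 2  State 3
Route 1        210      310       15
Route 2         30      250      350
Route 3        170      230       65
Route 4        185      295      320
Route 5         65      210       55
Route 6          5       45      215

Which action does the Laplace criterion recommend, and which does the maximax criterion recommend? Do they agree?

laplace → Route 4; maximax → Route 2 (disagree)

Row averages: Route 1=535/3, Route 2=210, Route 3=155, Route 4=800/3, Route 5=110, Route 6=265/3
Highest average = 800/3 → Route 4.
Row maxima: Route 1=310, Route 2=350, Route 3=230, Route 4=320, Route 5=210, Route 6=215
Best best-case = 350 → Route 2.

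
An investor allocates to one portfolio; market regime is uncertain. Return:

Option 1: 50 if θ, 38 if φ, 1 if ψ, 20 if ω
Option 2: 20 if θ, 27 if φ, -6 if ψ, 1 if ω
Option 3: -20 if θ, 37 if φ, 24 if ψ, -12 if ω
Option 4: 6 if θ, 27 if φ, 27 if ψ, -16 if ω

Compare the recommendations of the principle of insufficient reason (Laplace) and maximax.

laplace → Option 1; maximax → Option 1 (agree)

Row averages: Option 1=27.25, Option 2=10.5, Option 3=7.25, Option 4=11
Highest average = 27.25 → Option 1.
Row maxima: Option 1=50, Option 2=27, Option 3=37, Option 4=27
Best best-case = 50 → Option 1.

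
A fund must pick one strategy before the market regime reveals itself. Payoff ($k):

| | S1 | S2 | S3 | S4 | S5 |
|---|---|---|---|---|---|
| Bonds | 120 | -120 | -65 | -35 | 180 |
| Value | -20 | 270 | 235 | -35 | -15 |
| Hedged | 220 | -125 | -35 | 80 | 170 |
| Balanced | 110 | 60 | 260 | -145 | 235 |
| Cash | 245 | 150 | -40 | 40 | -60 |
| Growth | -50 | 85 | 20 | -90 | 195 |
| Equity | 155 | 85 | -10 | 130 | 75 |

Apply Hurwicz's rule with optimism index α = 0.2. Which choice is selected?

Value

Bonds: 0.2·180 + 0.8·(-120) = -60
Value: 0.2·270 + 0.8·(-35) = 26
Hedged: 0.2·220 + 0.8·(-125) = -56
Balanced: 0.2·260 + 0.8·(-145) = -64
Cash: 0.2·245 + 0.8·(-60) = 1
Growth: 0.2·195 + 0.8·(-90) = -33
Equity: 0.2·155 + 0.8·(-10) = 23
Highest Hurwicz score = 26 → Value.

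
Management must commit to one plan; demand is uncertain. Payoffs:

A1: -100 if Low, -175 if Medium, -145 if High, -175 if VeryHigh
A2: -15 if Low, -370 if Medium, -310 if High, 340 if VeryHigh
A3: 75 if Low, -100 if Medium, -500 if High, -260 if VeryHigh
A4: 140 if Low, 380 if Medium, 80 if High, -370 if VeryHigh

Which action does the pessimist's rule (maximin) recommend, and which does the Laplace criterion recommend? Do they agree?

Row minima: A1=-175, A2=-370, A3=-500, A4=-370
Best worst-case = -175 → A1.
Row averages: A1=-148.75, A2=-88.75, A3=-196.25, A4=57.5
Highest average = 57.5 → A4.

maximin → A1; laplace → A4 (disagree)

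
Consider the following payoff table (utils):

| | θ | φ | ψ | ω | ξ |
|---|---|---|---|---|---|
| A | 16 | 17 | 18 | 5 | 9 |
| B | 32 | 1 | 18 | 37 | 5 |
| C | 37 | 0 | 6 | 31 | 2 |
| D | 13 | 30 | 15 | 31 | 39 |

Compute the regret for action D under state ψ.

3

Best payoff under ψ is 18.
Regret = 18 − 15 = 3.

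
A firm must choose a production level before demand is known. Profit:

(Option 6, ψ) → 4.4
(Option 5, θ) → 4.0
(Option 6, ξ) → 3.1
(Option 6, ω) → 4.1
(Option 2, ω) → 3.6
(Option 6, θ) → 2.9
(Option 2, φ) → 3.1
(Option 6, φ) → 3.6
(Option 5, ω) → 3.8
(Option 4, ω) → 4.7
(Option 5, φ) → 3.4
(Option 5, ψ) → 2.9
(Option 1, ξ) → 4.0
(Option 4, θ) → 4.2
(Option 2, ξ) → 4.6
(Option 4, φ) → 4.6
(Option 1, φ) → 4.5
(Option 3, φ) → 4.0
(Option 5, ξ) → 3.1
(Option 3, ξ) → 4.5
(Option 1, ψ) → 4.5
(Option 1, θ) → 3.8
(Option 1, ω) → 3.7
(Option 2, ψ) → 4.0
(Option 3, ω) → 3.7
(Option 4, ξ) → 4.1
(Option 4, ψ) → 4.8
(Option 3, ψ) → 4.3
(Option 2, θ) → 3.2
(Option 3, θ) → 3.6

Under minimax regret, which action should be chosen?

Column bests: θ=4.2, φ=4.6, ψ=4.8, ω=4.7, ξ=4.6.
Option 1 regrets: 0.4, 0.1, 0.3, 1.0, 0.6 → max 1.0
Option 2 regrets: 1.0, 1.5, 0.8, 1.1, 0.0 → max 1.5
Option 3 regrets: 0.6, 0.6, 0.5, 1.0, 0.1 → max 1.0
Option 4 regrets: 0.0, 0.0, 0.0, 0.0, 0.5 → max 0.5
Option 5 regrets: 0.2, 1.2, 1.9, 0.9, 1.5 → max 1.9
Option 6 regrets: 1.3, 1.0, 0.4, 0.6, 1.5 → max 1.5
Smallest max regret = 0.5 → Option 4.

Option 4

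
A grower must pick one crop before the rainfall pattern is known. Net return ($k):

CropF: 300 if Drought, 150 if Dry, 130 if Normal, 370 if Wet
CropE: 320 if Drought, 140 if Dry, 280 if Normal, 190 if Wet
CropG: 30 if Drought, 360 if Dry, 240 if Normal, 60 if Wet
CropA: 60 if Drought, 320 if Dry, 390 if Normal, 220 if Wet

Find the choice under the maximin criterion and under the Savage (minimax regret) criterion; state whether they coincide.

maximin → CropE; minimax regret → CropE (agree)

Row minima: CropF=130, CropE=140, CropG=30, CropA=60
Best worst-case = 140 → CropE.
Column bests: Drought=320, Dry=360, Normal=390, Wet=370.
CropF regrets: 20, 210, 260, 0 → max 260
CropE regrets: 0, 220, 110, 180 → max 220
CropG regrets: 290, 0, 150, 310 → max 310
CropA regrets: 260, 40, 0, 150 → max 260
Smallest max regret = 220 → CropE.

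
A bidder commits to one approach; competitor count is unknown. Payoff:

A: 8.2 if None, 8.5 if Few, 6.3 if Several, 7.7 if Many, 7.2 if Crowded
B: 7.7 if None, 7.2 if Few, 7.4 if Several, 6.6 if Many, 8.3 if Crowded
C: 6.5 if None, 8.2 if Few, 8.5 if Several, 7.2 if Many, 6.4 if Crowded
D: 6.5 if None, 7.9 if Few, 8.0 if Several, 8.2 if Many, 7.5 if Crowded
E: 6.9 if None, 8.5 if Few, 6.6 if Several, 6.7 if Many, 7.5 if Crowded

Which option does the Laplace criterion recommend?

D

Row averages: A=7.58, B=7.44, C=7.36, D=7.62, E=7.24
Highest average = 7.62 → D.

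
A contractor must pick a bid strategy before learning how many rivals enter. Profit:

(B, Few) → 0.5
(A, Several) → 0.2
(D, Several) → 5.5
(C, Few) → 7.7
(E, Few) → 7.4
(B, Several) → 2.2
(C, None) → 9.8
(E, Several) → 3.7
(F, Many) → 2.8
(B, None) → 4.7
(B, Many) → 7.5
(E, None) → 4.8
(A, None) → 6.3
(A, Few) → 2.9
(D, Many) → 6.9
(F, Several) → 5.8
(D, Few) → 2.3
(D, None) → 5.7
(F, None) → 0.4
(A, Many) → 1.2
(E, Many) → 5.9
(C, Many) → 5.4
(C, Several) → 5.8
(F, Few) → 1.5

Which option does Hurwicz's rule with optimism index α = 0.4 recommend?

A: 0.4·6.3 + 0.6·0.2 = 2.64
B: 0.4·7.5 + 0.6·0.5 = 3.3
C: 0.4·9.8 + 0.6·5.4 = 7.16
D: 0.4·6.9 + 0.6·2.3 = 4.14
E: 0.4·7.4 + 0.6·3.7 = 5.18
F: 0.4·5.8 + 0.6·0.4 = 2.56
Highest Hurwicz score = 7.16 → C.

C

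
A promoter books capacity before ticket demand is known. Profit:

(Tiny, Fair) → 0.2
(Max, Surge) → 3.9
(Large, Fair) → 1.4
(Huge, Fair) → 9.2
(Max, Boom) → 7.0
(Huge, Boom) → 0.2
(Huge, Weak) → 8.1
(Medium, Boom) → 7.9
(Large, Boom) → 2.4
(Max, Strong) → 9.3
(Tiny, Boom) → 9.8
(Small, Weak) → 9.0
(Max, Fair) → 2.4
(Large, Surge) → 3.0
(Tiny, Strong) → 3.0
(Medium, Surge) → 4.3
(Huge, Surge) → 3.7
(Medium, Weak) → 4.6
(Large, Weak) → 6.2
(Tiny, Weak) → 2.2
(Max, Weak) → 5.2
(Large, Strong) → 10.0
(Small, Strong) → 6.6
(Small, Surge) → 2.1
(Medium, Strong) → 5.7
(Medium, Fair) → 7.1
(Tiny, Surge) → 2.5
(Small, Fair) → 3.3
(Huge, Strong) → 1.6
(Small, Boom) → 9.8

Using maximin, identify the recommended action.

Row minima: Tiny=0.2, Small=2.1, Medium=4.3, Large=1.4, Huge=0.2, Max=2.4
Best worst-case = 4.3 → Medium.

Medium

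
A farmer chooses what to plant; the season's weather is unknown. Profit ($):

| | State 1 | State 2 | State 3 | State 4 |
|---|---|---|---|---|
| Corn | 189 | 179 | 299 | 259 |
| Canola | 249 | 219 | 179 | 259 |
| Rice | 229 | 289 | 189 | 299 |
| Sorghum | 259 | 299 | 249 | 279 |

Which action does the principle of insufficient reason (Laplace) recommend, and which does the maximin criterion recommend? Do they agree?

laplace → Sorghum; maximin → Sorghum (agree)

Row averages: Corn=231.5, Canola=226.5, Rice=251.5, Sorghum=271.5
Highest average = 271.5 → Sorghum.
Row minima: Corn=179, Canola=179, Rice=189, Sorghum=249
Best worst-case = 249 → Sorghum.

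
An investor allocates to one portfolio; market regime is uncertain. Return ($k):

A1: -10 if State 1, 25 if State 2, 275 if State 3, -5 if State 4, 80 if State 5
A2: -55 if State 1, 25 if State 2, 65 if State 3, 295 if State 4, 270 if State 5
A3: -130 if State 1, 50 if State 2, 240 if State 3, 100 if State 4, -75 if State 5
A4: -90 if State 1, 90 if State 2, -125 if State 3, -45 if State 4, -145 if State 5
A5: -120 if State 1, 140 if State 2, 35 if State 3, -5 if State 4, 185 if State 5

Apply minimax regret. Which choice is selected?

Column bests: State 1=-10, State 2=140, State 3=275, State 4=295, State 5=270.
A1 regrets: 0, 115, 0, 300, 190 → max 300
A2 regrets: 45, 115, 210, 0, 0 → max 210
A3 regrets: 120, 90, 35, 195, 345 → max 345
A4 regrets: 80, 50, 400, 340, 415 → max 415
A5 regrets: 110, 0, 240, 300, 85 → max 300
Smallest max regret = 210 → A2.

A2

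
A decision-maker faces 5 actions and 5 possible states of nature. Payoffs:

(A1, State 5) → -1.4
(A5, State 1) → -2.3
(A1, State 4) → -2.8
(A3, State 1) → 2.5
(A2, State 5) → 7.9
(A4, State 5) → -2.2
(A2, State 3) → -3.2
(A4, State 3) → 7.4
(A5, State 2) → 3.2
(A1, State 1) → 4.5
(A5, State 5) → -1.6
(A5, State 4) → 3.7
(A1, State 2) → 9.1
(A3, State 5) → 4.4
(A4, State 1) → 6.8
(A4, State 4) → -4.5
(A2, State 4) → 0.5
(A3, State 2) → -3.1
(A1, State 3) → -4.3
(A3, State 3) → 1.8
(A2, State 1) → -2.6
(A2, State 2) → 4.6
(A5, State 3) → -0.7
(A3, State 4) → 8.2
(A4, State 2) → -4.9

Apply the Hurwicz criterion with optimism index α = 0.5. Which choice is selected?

A3

A1: 0.5·9.1 + 0.5·(-4.3) = 2.4
A2: 0.5·7.9 + 0.5·(-3.2) = 2.35
A3: 0.5·8.2 + 0.5·(-3.1) = 2.55
A4: 0.5·7.4 + 0.5·(-4.9) = 1.25
A5: 0.5·3.7 + 0.5·(-2.3) = 0.7
Highest Hurwicz score = 2.55 → A3.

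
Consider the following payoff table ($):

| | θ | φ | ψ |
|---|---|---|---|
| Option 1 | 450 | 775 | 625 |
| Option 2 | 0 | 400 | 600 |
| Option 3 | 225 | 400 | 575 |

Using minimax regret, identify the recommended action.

Column bests: θ=450, φ=775, ψ=625.
Option 1 regrets: 0, 0, 0 → max 0
Option 2 regrets: 450, 375, 25 → max 450
Option 3 regrets: 225, 375, 50 → max 375
Smallest max regret = 0 → Option 1.

Option 1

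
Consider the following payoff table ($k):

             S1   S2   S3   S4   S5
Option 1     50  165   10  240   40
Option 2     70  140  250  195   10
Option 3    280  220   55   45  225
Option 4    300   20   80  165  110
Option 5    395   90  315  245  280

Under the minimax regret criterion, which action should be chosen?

Option 5

Column bests: S1=395, S2=220, S3=315, S4=245, S5=280.
Option 1 regrets: 345, 55, 305, 5, 240 → max 345
Option 2 regrets: 325, 80, 65, 50, 270 → max 325
Option 3 regrets: 115, 0, 260, 200, 55 → max 260
Option 4 regrets: 95, 200, 235, 80, 170 → max 235
Option 5 regrets: 0, 130, 0, 0, 0 → max 130
Smallest max regret = 130 → Option 5.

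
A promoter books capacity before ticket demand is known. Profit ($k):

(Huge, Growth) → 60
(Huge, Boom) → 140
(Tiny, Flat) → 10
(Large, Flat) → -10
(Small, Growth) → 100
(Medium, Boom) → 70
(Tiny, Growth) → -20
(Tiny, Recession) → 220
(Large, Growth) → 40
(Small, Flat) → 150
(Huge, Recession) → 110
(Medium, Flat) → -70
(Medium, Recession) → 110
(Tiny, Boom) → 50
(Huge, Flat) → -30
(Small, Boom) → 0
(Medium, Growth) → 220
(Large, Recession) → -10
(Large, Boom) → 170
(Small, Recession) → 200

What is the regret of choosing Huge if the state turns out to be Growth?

Best payoff under Growth is 220.
Regret = 220 − 60 = 160.

160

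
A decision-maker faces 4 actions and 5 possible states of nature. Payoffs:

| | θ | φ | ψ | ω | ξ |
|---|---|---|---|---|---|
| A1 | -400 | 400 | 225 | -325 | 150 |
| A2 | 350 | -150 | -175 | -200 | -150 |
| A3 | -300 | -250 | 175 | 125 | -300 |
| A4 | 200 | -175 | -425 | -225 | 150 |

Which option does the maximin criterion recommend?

Row minima: A1=-400, A2=-200, A3=-300, A4=-425
Best worst-case = -200 → A2.

A2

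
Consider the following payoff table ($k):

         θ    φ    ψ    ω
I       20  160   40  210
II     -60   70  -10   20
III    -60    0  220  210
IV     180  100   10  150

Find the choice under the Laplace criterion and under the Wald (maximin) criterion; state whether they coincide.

Row averages: I=107.5, II=5, III=92.5, IV=110
Highest average = 110 → IV.
Row minima: I=20, II=-60, III=-60, IV=10
Best worst-case = 20 → I.

laplace → IV; maximin → I (disagree)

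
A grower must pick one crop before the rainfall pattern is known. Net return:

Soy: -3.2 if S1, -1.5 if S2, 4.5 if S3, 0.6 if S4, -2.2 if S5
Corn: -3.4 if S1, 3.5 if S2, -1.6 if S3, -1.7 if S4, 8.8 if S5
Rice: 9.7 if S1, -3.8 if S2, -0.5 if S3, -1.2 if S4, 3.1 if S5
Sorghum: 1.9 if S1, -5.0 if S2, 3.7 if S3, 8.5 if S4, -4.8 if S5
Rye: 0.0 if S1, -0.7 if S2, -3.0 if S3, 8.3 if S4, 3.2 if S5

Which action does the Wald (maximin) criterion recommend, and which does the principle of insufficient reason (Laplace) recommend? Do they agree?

Row minima: Soy=-3.2, Corn=-3.4, Rice=-3.8, Sorghum=-5.0, Rye=-3.0
Best worst-case = -3.0 → Rye.
Row averages: Soy=-0.36, Corn=1.12, Rice=1.46, Sorghum=0.86, Rye=1.56
Highest average = 1.56 → Rye.

maximin → Rye; laplace → Rye (agree)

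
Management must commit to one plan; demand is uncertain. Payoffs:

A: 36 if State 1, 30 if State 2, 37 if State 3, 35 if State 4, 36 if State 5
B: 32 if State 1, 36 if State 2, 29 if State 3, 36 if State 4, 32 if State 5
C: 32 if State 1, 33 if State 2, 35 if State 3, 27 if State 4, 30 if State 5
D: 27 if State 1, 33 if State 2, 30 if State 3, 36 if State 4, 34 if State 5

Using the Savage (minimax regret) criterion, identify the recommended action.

Column bests: State 1=36, State 2=36, State 3=37, State 4=36, State 5=36.
A regrets: 0, 6, 0, 1, 0 → max 6
B regrets: 4, 0, 8, 0, 4 → max 8
C regrets: 4, 3, 2, 9, 6 → max 9
D regrets: 9, 3, 7, 0, 2 → max 9
Smallest max regret = 6 → A.

A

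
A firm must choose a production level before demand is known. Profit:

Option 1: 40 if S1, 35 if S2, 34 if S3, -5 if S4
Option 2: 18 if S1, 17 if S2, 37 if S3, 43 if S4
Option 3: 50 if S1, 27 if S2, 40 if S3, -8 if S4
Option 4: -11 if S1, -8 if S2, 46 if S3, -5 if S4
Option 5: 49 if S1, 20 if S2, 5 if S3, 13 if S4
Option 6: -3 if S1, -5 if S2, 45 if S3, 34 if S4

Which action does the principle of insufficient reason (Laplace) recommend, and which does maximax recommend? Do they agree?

laplace → Option 2; maximax → Option 3 (disagree)

Row averages: Option 1=26, Option 2=28.75, Option 3=27.25, Option 4=5.5, Option 5=21.75, Option 6=17.75
Highest average = 28.75 → Option 2.
Row maxima: Option 1=40, Option 2=43, Option 3=50, Option 4=46, Option 5=49, Option 6=45
Best best-case = 50 → Option 3.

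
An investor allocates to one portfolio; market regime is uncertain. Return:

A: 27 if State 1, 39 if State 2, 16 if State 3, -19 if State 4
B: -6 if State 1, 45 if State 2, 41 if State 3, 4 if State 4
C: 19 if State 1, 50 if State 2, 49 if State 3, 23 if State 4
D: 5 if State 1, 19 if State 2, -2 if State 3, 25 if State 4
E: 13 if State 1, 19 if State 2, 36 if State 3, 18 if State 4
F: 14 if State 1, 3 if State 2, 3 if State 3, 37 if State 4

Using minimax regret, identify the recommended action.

C

Column bests: State 1=27, State 2=50, State 3=49, State 4=37.
A regrets: 0, 11, 33, 56 → max 56
B regrets: 33, 5, 8, 33 → max 33
C regrets: 8, 0, 0, 14 → max 14
D regrets: 22, 31, 51, 12 → max 51
E regrets: 14, 31, 13, 19 → max 31
F regrets: 13, 47, 46, 0 → max 47
Smallest max regret = 14 → C.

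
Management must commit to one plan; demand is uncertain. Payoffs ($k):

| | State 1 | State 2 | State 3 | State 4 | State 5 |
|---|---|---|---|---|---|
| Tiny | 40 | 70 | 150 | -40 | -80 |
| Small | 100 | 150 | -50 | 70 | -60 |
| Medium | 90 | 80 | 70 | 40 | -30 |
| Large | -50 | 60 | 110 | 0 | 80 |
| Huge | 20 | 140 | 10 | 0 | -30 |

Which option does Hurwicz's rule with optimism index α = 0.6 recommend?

Huge

Tiny: 0.6·150 + 0.4·(-80) = 58
Small: 0.6·150 + 0.4·(-60) = 66
Medium: 0.6·90 + 0.4·(-30) = 42
Large: 0.6·110 + 0.4·(-50) = 46
Huge: 0.6·140 + 0.4·(-30) = 72
Highest Hurwicz score = 72 → Huge.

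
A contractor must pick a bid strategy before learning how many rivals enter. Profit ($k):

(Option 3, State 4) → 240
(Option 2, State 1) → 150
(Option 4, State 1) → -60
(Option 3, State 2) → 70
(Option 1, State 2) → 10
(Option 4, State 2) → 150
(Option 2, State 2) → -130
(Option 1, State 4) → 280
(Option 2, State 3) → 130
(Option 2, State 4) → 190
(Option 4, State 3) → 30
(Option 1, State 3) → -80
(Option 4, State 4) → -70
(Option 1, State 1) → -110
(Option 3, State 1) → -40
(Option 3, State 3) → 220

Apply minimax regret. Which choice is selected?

Option 3

Column bests: State 1=150, State 2=150, State 3=220, State 4=280.
Option 1 regrets: 260, 140, 300, 0 → max 300
Option 2 regrets: 0, 280, 90, 90 → max 280
Option 3 regrets: 190, 80, 0, 40 → max 190
Option 4 regrets: 210, 0, 190, 350 → max 350
Smallest max regret = 190 → Option 3.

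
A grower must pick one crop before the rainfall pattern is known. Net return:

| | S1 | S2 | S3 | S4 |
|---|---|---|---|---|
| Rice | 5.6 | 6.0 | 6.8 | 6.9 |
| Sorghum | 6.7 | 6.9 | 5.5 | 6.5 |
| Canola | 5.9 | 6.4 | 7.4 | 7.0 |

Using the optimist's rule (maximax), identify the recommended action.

Canola

Row maxima: Rice=6.9, Sorghum=6.9, Canola=7.4
Best best-case = 7.4 → Canola.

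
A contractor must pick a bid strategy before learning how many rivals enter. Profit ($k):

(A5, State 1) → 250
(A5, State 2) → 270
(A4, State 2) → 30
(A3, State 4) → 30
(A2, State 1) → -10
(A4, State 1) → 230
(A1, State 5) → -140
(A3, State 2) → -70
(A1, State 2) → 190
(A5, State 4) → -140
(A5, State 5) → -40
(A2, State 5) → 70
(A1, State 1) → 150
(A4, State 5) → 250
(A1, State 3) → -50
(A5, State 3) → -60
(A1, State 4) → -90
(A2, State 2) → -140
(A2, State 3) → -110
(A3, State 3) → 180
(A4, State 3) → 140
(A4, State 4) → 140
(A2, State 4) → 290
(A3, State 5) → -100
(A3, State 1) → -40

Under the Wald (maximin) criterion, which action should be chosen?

Row minima: A1=-140, A2=-140, A3=-100, A4=30, A5=-140
Best worst-case = 30 → A4.

A4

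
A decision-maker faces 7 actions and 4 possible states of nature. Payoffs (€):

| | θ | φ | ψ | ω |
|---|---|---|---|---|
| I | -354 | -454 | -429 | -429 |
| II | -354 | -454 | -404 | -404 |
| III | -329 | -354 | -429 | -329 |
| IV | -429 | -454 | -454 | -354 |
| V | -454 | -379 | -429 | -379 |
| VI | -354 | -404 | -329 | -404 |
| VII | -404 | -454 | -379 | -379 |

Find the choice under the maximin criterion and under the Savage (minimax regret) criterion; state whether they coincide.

Row minima: I=-454, II=-454, III=-429, IV=-454, V=-454, VI=-404, VII=-454
Best worst-case = -404 → VI.
Column bests: θ=-329, φ=-354, ψ=-329, ω=-329.
I regrets: 25, 100, 100, 100 → max 100
II regrets: 25, 100, 75, 75 → max 100
III regrets: 0, 0, 100, 0 → max 100
IV regrets: 100, 100, 125, 25 → max 125
V regrets: 125, 25, 100, 50 → max 125
VI regrets: 25, 50, 0, 75 → max 75
VII regrets: 75, 100, 50, 50 → max 100
Smallest max regret = 75 → VI.

maximin → VI; minimax regret → VI (agree)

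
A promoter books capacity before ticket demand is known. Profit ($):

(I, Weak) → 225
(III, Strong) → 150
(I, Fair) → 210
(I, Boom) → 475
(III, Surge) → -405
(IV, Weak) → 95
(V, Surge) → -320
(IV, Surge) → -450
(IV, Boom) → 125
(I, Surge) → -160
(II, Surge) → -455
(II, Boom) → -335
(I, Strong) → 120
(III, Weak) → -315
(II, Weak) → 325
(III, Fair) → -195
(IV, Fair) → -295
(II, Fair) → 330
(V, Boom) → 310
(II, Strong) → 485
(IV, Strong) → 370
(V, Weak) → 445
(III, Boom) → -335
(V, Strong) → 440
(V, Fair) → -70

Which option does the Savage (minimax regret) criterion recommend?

Column bests: Weak=445, Fair=330, Strong=485, Boom=475, Surge=-160.
I regrets: 220, 120, 365, 0, 0 → max 365
II regrets: 120, 0, 0, 810, 295 → max 810
III regrets: 760, 525, 335, 810, 245 → max 810
IV regrets: 350, 625, 115, 350, 290 → max 625
V regrets: 0, 400, 45, 165, 160 → max 400
Smallest max regret = 365 → I.

I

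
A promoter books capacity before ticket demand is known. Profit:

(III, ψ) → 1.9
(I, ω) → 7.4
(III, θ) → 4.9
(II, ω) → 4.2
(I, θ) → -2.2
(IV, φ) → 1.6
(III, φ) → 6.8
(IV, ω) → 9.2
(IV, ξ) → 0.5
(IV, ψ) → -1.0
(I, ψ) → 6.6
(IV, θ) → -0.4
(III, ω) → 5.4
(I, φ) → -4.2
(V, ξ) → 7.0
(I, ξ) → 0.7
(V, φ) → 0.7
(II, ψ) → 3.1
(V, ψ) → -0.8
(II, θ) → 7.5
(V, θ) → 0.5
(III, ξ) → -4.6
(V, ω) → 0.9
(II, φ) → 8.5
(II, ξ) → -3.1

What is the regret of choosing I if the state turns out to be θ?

9.7

Best payoff under θ is 7.5.
Regret = 7.5 − (-2.2) = 9.7.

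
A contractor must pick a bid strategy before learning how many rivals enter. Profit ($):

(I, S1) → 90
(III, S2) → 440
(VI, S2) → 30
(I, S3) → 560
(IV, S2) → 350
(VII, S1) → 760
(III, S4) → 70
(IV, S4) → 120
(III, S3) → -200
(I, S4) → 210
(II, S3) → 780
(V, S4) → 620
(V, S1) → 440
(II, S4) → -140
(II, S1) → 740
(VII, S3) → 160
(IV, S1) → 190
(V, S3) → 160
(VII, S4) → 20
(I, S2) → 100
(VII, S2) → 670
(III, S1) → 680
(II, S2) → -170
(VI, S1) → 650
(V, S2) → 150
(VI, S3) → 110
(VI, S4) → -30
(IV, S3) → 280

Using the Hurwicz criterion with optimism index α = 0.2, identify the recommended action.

V

I: 0.2·560 + 0.8·90 = 184
II: 0.2·780 + 0.8·(-170) = 20
III: 0.2·680 + 0.8·(-200) = -24
IV: 0.2·350 + 0.8·120 = 166
V: 0.2·620 + 0.8·150 = 244
VI: 0.2·650 + 0.8·(-30) = 106
VII: 0.2·760 + 0.8·20 = 168
Highest Hurwicz score = 244 → V.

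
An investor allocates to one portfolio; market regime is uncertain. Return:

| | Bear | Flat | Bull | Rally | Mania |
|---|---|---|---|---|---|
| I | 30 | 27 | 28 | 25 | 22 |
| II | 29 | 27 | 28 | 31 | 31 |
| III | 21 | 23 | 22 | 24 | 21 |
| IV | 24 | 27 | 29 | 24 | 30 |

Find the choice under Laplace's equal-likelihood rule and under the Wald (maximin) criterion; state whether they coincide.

laplace → II; maximin → II (agree)

Row averages: I=26.4, II=29.2, III=22.2, IV=26.8
Highest average = 29.2 → II.
Row minima: I=22, II=27, III=21, IV=24
Best worst-case = 27 → II.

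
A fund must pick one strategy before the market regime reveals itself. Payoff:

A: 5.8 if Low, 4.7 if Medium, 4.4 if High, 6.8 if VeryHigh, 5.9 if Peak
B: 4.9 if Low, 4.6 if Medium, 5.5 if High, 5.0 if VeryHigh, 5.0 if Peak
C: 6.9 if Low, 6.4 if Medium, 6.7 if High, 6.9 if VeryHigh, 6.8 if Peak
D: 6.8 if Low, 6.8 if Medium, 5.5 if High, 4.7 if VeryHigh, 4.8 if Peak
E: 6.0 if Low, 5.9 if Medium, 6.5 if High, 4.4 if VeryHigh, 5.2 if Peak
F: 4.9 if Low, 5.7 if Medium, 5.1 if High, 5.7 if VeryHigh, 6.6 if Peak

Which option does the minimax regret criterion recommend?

Column bests: Low=6.9, Medium=6.8, High=6.7, VeryHigh=6.9, Peak=6.8.
A regrets: 1.1, 2.1, 2.3, 0.1, 0.9 → max 2.3
B regrets: 2.0, 2.2, 1.2, 1.9, 1.8 → max 2.2
C regrets: 0.0, 0.4, 0.0, 0.0, 0.0 → max 0.4
D regrets: 0.1, 0.0, 1.2, 2.2, 2.0 → max 2.2
E regrets: 0.9, 0.9, 0.2, 2.5, 1.6 → max 2.5
F regrets: 2.0, 1.1, 1.6, 1.2, 0.2 → max 2.0
Smallest max regret = 0.4 → C.

C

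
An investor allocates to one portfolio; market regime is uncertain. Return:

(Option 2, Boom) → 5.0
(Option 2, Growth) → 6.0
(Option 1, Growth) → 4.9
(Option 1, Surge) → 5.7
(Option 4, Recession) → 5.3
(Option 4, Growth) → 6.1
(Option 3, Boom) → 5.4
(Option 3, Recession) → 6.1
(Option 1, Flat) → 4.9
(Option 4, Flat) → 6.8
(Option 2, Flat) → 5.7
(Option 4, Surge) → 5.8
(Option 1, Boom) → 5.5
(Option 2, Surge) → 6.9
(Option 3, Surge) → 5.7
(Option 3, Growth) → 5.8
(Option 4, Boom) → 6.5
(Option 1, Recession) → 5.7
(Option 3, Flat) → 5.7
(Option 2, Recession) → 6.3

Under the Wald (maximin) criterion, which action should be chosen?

Row minima: Option 1=4.9, Option 2=5.0, Option 3=5.4, Option 4=5.3
Best worst-case = 5.4 → Option 3.

Option 3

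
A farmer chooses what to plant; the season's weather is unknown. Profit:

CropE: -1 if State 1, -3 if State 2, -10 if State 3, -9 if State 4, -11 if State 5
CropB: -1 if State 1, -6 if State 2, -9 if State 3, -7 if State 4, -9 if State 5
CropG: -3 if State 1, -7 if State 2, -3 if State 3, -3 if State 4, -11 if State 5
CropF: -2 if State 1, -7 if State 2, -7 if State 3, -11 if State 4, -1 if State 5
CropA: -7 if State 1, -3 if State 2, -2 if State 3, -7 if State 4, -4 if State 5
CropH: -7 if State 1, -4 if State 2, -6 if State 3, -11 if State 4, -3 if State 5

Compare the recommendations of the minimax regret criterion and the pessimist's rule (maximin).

minimax regret → CropA; maximin → CropA (agree)

Column bests: State 1=-1, State 2=-3, State 3=-2, State 4=-3, State 5=-1.
CropE regrets: 0, 0, 8, 6, 10 → max 10
CropB regrets: 0, 3, 7, 4, 8 → max 8
CropG regrets: 2, 4, 1, 0, 10 → max 10
CropF regrets: 1, 4, 5, 8, 0 → max 8
CropA regrets: 6, 0, 0, 4, 3 → max 6
CropH regrets: 6, 1, 4, 8, 2 → max 8
Smallest max regret = 6 → CropA.
Row minima: CropE=-11, CropB=-9, CropG=-11, CropF=-11, CropA=-7, CropH=-11
Best worst-case = -7 → CropA.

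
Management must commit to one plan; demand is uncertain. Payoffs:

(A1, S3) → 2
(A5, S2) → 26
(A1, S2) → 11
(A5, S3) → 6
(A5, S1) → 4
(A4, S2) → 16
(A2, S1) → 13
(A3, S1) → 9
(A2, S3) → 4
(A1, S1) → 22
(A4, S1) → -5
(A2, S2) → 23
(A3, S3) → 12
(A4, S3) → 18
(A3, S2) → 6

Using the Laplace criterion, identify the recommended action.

A2

Row averages: A1=35/3, A2=40/3, A3=9, A4=29/3, A5=12
Highest average = 40/3 → A2.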